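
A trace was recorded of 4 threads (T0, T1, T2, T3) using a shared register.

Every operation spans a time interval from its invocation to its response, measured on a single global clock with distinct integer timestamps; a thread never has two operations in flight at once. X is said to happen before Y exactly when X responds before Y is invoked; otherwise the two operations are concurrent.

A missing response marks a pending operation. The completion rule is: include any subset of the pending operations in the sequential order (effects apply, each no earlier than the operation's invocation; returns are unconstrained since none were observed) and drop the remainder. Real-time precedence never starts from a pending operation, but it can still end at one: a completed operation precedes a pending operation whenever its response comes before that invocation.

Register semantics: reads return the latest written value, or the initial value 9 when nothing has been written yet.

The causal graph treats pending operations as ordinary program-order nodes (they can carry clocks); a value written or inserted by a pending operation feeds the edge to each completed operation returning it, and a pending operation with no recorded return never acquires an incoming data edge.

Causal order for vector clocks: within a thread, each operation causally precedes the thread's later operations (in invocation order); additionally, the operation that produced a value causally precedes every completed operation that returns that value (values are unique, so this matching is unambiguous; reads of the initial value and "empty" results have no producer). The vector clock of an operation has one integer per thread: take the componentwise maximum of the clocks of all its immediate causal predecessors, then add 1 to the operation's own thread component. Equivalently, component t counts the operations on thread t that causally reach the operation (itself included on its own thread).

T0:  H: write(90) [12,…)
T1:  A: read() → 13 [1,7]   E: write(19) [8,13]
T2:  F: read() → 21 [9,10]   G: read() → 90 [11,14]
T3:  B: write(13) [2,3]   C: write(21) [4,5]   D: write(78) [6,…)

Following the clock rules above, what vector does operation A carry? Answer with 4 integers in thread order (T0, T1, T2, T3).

no predecessors for B (invoked 2): T3 increments from zero → (0, 0, 0, 1)
no predecessors for H (invoked 12): T0 increments from zero → (1, 0, 0, 0)
from VC(B)=(0, 0, 0, 1), C (invoked 4) maxes components and bumps T3 → (0, 0, 0, 2)
from VC(B)=(0, 0, 0, 1), A (invoked 1) maxes components and bumps T1 → (0, 1, 0, 1)
from VC(C)=(0, 0, 0, 2), D (invoked 6) maxes components and bumps T3 → (0, 0, 0, 3)
from VC(C)=(0, 0, 0, 2), F (invoked 9) maxes components and bumps T2 → (0, 0, 1, 2)
from VC(A)=(0, 1, 0, 1), E (invoked 8) maxes components and bumps T1 → (0, 2, 0, 1)
from VC(F)=(0, 0, 1, 2), VC(H)=(1, 0, 0, 0), G (invoked 11) maxes components and bumps T2 → (1, 0, 2, 2)
target: VC(A) = (0, 1, 0, 1)

(0, 1, 0, 1)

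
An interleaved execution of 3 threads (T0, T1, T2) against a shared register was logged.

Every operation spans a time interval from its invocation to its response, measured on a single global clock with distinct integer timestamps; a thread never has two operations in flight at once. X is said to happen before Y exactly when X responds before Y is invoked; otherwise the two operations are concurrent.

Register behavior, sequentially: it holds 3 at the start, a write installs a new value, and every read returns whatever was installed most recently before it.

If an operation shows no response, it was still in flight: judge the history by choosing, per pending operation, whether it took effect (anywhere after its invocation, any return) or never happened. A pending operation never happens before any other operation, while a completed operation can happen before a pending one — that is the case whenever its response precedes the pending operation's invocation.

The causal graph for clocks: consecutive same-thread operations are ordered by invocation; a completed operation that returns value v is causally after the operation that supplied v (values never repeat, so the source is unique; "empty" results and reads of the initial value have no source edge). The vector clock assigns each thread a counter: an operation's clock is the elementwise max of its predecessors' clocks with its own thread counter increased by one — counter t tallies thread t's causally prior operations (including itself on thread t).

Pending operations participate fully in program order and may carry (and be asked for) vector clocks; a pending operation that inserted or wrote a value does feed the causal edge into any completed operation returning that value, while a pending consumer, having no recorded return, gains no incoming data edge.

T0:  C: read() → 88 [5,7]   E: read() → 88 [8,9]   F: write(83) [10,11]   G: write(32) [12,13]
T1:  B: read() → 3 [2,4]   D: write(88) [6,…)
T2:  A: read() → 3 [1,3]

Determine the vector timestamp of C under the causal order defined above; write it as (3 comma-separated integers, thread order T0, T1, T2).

(1, 2, 0)

A (invocation 1): nothing precedes it; T2's component alone gives (0, 0, 1)
B (invocation 2): nothing precedes it; T1's component alone gives (0, 1, 0)
D, invoked 6, takes VC(B)=(0, 1, 0) under max, adds 1 for T1 → (0, 2, 0)
C, invoked 5, takes VC(D)=(0, 2, 0) under max, adds 1 for T0 → (1, 2, 0)
E, invoked 8, takes VC(C)=(1, 2, 0), VC(D)=(0, 2, 0) under max, adds 1 for T0 → (2, 2, 0)
F, invoked 10, takes VC(E)=(2, 2, 0) under max, adds 1 for T0 → (3, 2, 0)
G, invoked 12, takes VC(F)=(3, 2, 0) under max, adds 1 for T0 → (4, 2, 0)
target: VC(C) = (1, 2, 0)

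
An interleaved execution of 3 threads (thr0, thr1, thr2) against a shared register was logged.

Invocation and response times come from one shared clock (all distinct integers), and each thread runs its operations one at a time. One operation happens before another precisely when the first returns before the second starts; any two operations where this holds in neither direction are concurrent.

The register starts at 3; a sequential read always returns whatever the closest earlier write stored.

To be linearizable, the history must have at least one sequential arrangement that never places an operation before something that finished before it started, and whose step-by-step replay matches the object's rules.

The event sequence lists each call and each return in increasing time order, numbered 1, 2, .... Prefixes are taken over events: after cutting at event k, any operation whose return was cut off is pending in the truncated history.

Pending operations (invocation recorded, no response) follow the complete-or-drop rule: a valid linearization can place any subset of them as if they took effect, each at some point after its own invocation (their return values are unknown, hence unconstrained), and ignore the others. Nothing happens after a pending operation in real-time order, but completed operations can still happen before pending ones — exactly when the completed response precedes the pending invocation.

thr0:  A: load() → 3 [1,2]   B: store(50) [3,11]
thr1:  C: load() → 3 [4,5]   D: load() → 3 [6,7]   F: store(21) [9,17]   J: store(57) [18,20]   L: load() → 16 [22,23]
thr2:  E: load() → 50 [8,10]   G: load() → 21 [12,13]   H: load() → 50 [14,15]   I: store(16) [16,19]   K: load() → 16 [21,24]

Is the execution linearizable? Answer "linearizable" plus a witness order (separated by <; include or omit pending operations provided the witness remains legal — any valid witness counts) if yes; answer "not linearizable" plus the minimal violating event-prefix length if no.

not linearizable — minimal violating prefix: 15 events

the violation lands at event 15, H's response at time 15: events 1..14 linearize, events 1..15 do not
7 completed operations, 4 real-time-consistent orders — every register replay fails
no escape via the 1 pending operation (F): every completion choice fails
for example A, B, C, D, E, G, H (pending dropped) fails at step 3: C load() → 3 is not legal there
for example A, C, B, D, E, G, H (pending dropped) fails at step 4: D load() → 3 is not legal there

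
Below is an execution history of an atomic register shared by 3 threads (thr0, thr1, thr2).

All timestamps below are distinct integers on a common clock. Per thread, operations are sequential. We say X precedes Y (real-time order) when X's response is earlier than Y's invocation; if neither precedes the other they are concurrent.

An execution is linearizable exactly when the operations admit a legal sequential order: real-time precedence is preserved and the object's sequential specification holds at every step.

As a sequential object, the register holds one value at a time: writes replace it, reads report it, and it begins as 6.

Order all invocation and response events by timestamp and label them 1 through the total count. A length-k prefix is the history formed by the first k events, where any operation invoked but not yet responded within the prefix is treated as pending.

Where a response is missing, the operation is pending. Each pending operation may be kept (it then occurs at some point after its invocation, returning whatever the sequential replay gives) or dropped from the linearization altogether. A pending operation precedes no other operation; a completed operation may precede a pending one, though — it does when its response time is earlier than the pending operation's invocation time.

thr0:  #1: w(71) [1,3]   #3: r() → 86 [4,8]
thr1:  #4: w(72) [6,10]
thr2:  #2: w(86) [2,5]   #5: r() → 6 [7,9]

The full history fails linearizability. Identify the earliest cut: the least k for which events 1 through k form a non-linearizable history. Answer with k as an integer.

9

events 1..8 are still linearizable — one witness is #1, #2, #3:
1. #1 w(71), leaving value 71
2. #2 w(86), leaving value 86
3. #3 r() → 86, leaving value 86
with event 9 included (#5 responding at time 9), all real-time-consistent orders fail
include/drop combinations of the 1 pending operation (#4) were all tried; none helps
one such order, #1, #2, #3, #5 (pending dropped), breaks at step 4 where #5 r() → 6 is illegal
one such order, #1, #2, #5, #3 (pending dropped), breaks at step 3 where #5 r() → 6 is illegal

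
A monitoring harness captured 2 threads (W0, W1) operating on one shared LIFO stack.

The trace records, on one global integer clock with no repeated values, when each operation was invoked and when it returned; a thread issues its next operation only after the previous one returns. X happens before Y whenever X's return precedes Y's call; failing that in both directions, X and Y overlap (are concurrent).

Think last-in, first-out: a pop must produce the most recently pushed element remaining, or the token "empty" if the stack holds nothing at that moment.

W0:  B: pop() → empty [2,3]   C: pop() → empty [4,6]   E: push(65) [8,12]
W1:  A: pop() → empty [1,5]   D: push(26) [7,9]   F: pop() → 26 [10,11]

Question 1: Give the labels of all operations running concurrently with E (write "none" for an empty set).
Answer: D, F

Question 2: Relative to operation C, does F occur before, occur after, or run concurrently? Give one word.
Answer: after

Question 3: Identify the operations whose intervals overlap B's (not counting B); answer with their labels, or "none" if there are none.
Answer: A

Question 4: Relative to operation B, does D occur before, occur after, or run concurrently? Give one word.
Answer: after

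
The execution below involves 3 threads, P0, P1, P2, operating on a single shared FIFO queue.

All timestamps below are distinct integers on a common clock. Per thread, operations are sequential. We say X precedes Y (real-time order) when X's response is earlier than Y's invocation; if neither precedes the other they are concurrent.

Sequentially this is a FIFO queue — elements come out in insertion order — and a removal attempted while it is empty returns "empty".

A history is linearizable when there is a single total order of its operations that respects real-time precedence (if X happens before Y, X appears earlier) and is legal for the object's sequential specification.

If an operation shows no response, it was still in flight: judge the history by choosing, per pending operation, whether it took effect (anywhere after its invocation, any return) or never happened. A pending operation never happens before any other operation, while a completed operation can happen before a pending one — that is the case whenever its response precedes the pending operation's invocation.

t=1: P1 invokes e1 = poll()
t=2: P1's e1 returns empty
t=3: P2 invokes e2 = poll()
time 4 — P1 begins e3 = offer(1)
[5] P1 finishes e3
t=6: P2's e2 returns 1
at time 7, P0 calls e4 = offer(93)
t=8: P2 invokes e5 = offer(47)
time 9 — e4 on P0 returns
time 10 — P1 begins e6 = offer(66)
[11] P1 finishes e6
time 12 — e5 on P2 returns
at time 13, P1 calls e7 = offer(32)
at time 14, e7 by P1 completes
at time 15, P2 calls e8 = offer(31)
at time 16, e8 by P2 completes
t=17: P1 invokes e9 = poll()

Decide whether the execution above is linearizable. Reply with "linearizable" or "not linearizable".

linearizable

a witness: e1, e3, e2, e4, e5, e6, e7, e8
after step 1 (e1 poll() → empty): queue <>
after step 2 (e3 offer(1)): queue <1>
after step 3 (e2 poll() → 1): queue <>
after step 4 (e4 offer(93)): queue <93>
after step 5 (e5 offer(47)): queue <93,47>
after step 6 (e6 offer(66)): queue <93,47,66>
after step 7 (e7 offer(32)): queue <93,47,66,32>
after step 8 (e8 offer(31)): queue <93,47,66,32,31>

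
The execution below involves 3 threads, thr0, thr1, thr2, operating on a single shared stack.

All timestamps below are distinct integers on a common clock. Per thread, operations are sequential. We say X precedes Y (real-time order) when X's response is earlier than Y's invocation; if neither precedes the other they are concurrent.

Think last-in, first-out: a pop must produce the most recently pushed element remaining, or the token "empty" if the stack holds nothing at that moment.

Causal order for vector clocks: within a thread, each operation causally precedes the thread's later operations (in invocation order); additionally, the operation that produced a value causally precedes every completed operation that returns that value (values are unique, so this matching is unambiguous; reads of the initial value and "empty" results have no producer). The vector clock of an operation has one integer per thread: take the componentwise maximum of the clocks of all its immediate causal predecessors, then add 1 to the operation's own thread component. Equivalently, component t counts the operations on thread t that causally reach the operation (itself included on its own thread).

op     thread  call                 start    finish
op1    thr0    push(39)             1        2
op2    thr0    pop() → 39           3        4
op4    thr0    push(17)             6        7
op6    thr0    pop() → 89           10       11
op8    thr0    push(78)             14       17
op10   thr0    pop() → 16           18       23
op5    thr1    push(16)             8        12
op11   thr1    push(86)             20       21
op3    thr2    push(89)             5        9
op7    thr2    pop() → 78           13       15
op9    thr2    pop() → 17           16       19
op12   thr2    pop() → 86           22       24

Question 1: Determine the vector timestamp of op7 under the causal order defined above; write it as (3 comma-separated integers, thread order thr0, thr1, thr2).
op3 (invocation 5): nothing precedes it; thr2's component alone gives (0, 0, 1)
op5 (invocation 8): nothing precedes it; thr1's component alone gives (0, 1, 0)
op1 (invocation 1): nothing precedes it; thr0's component alone gives (1, 0, 0)
merge at op11 (invoked 20): VC(op5)=(0, 1, 0), own-thread bump on thr1 → (0, 2, 0)
merge at op2 (invoked 3): VC(op1)=(1, 0, 0), own-thread bump on thr0 → (2, 0, 0)
merge at op4 (invoked 6): VC(op2)=(2, 0, 0), own-thread bump on thr0 → (3, 0, 0)
merge at op6 (invoked 10): VC(op3)=(0, 0, 1), VC(op4)=(3, 0, 0), own-thread bump on thr0 → (4, 0, 1)
merge at op8 (invoked 14): VC(op6)=(4, 0, 1), own-thread bump on thr0 → (5, 0, 1)
merge at op7 (invoked 13): VC(op3)=(0, 0, 1), VC(op8)=(5, 0, 1), own-thread bump on thr2 → (5, 0, 2)
merge at op9 (invoked 16): VC(op4)=(3, 0, 0), VC(op7)=(5, 0, 2), own-thread bump on thr2 → (5, 0, 3)
merge at op10 (invoked 18): VC(op5)=(0, 1, 0), VC(op8)=(5, 0, 1), own-thread bump on thr0 → (6, 1, 1)
merge at op12 (invoked 22): VC(op9)=(5, 0, 3), VC(op11)=(0, 2, 0), own-thread bump on thr2 → (5, 2, 4)
target: VC(op7) = (5, 0, 2)

(5, 0, 2)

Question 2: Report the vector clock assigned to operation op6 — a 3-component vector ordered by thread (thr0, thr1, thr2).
root op op3, invoked 5: fresh clock plus thr2's own tick → (0, 0, 1)
root op op5, invoked 8: fresh clock plus thr1's own tick → (0, 1, 0)
root op op1, invoked 1: fresh clock plus thr0's own tick → (1, 0, 0)
from VC(op5)=(0, 1, 0), op11 (invoked 20) maxes components and bumps thr1 → (0, 2, 0)
from VC(op1)=(1, 0, 0), op2 (invoked 3) maxes components and bumps thr0 → (2, 0, 0)
from VC(op2)=(2, 0, 0), op4 (invoked 6) maxes components and bumps thr0 → (3, 0, 0)
from VC(op3)=(0, 0, 1), VC(op4)=(3, 0, 0), op6 (invoked 10) maxes components and bumps thr0 → (4, 0, 1)
from VC(op6)=(4, 0, 1), op8 (invoked 14) maxes components and bumps thr0 → (5, 0, 1)
from VC(op3)=(0, 0, 1), VC(op8)=(5, 0, 1), op7 (invoked 13) maxes components and bumps thr2 → (5, 0, 2)
from VC(op4)=(3, 0, 0), VC(op7)=(5, 0, 2), op9 (invoked 16) maxes components and bumps thr2 → (5, 0, 3)
from VC(op5)=(0, 1, 0), VC(op8)=(5, 0, 1), op10 (invoked 18) maxes components and bumps thr0 → (6, 1, 1)
from VC(op9)=(5, 0, 3), VC(op11)=(0, 2, 0), op12 (invoked 22) maxes components and bumps thr2 → (5, 2, 4)
target: VC(op6) = (4, 0, 1)

(4, 0, 1)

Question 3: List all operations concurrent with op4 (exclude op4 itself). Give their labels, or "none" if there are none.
op4 spans [6,7]: anything still running between times 6 and 7 counts as concurrent
op1 [1,2]: before
op2 [3,4]: before
op3 [5,9]: concurrent
op5 [8,12]: after
op6 [10,11]: after
op7 [13,15]: after
op8 [14,17]: after
op9 [16,19]: after
op10 [18,23]: after
op11 [20,21]: after
op12 [22,24]: after

op3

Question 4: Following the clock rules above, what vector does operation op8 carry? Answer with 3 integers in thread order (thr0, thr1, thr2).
invoked at 5, op3 has no predecessors; its own thr2 bump gives (0, 0, 1)
invoked at 8, op5 has no predecessors; its own thr1 bump gives (0, 1, 0)
invoked at 1, op1 has no predecessors; its own thr0 bump gives (1, 0, 0)
invoked at 20, op11 merges VC(op5)=(0, 1, 0) and bumps thr1's slot → (0, 2, 0)
invoked at 3, op2 merges VC(op1)=(1, 0, 0) and bumps thr0's slot → (2, 0, 0)
invoked at 6, op4 merges VC(op2)=(2, 0, 0) and bumps thr0's slot → (3, 0, 0)
invoked at 10, op6 merges VC(op3)=(0, 0, 1), VC(op4)=(3, 0, 0) and bumps thr0's slot → (4, 0, 1)
invoked at 14, op8 merges VC(op6)=(4, 0, 1) and bumps thr0's slot → (5, 0, 1)
invoked at 13, op7 merges VC(op3)=(0, 0, 1), VC(op8)=(5, 0, 1) and bumps thr2's slot → (5, 0, 2)
invoked at 16, op9 merges VC(op4)=(3, 0, 0), VC(op7)=(5, 0, 2) and bumps thr2's slot → (5, 0, 3)
invoked at 18, op10 merges VC(op5)=(0, 1, 0), VC(op8)=(5, 0, 1) and bumps thr0's slot → (6, 1, 1)
invoked at 22, op12 merges VC(op9)=(5, 0, 3), VC(op11)=(0, 2, 0) and bumps thr2's slot → (5, 2, 4)
target: VC(op8) = (5, 0, 1)

(5, 0, 1)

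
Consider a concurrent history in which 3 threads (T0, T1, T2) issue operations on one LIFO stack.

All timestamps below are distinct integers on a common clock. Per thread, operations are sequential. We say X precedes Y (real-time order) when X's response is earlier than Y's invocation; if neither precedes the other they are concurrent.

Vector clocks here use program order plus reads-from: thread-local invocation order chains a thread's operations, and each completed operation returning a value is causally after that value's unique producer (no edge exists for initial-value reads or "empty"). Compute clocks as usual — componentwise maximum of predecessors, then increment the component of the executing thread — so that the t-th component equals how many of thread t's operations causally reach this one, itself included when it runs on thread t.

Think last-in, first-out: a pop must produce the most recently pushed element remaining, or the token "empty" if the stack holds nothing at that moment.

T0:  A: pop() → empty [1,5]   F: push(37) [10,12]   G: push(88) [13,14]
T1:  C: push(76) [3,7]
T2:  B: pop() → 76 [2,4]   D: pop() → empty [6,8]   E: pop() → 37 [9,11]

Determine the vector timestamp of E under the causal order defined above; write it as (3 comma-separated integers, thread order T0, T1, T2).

(2, 1, 3)

C, invoked 3, has no incoming edges; only T1's bump applies → (0, 1, 0)
A, invoked 1, has no incoming edges; only T0's bump applies → (1, 0, 0)
from VC(C)=(0, 1, 0), B (invoked 2) maxes components and bumps T2 → (0, 1, 1)
from VC(A)=(1, 0, 0), F (invoked 10) maxes components and bumps T0 → (2, 0, 0)
from VC(B)=(0, 1, 1), D (invoked 6) maxes components and bumps T2 → (0, 1, 2)
from VC(F)=(2, 0, 0), G (invoked 13) maxes components and bumps T0 → (3, 0, 0)
from VC(D)=(0, 1, 2), VC(F)=(2, 0, 0), E (invoked 9) maxes components and bumps T2 → (2, 1, 3)
target: VC(E) = (2, 1, 3)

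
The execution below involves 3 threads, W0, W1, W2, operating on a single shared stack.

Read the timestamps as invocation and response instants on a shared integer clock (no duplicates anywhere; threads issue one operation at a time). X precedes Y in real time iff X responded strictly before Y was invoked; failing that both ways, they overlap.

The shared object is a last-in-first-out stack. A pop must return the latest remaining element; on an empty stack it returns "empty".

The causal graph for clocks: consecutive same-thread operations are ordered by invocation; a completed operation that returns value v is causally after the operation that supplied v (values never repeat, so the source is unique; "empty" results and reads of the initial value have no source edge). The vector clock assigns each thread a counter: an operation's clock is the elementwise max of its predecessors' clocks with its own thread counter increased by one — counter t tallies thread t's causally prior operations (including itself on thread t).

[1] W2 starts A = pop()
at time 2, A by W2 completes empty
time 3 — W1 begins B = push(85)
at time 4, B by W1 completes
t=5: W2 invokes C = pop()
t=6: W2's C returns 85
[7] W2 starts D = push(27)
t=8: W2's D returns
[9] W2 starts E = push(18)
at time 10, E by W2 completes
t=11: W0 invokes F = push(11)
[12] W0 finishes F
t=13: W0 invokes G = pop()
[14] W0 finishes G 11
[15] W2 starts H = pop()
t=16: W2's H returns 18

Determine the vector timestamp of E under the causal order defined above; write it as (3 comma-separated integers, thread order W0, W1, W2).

(0, 1, 4)

A, invoked 1, has no incoming edges; only W2's bump applies → (0, 0, 1)
B, invoked 3, has no incoming edges; only W1's bump applies → (0, 1, 0)
F, invoked 11, has no incoming edges; only W0's bump applies → (1, 0, 0)
VC(G, invoked at 13): max of VC(F)=(1, 0, 0), then +1 on thread W0 → (2, 0, 0)
VC(C, invoked at 5): max of VC(A)=(0, 0, 1), VC(B)=(0, 1, 0), then +1 on thread W2 → (0, 1, 2)
VC(D, invoked at 7): max of VC(C)=(0, 1, 2), then +1 on thread W2 → (0, 1, 3)
VC(E, invoked at 9): max of VC(D)=(0, 1, 3), then +1 on thread W2 → (0, 1, 4)
VC(H, invoked at 15): max of VC(E)=(0, 1, 4), then +1 on thread W2 → (0, 1, 5)
target: VC(E) = (0, 1, 4)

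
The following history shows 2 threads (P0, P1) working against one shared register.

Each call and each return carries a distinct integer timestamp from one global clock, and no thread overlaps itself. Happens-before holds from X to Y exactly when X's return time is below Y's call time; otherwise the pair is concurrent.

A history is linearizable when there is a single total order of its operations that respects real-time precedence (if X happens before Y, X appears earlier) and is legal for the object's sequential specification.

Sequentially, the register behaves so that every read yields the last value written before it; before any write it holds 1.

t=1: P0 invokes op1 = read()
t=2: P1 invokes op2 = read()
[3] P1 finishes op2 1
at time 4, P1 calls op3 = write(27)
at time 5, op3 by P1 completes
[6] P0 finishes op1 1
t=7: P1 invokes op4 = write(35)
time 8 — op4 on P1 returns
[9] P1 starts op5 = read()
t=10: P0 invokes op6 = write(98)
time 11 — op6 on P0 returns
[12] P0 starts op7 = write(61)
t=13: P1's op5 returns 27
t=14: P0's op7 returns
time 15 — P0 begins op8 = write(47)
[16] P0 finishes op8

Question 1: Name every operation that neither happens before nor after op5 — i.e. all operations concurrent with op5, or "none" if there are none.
op6, op7

op5 runs from 9 to 13; window-overlapping ops are concurrent
op1 [1,6]: before
op2 [2,3]: before
op3 [4,5]: before
op4 [7,8]: before
op6 [10,11]: concurrent
op7 [12,14]: concurrent
op8 [15,16]: after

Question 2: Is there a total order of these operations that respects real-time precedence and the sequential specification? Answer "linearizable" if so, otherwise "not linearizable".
not linearizable

already the first 13 events (up to op5's response at time 13) admit no linearization; the first 12 still do
no legal order exists: 6 real-time-consistent candidates over 6 completed register operations, all rejected
completion choices over the 1 pending operation (op7) were checked; none helps
e.g. op1, op2, op3, op4, op5, op6 (pending dropped): illegal at step 5, since op5 read() → 27 cannot apply there
e.g. op1, op2, op3, op4, op6, op5 (pending dropped): illegal at step 6, since op5 read() → 27 cannot apply there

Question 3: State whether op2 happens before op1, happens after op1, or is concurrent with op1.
concurrent

op2 spans [2,3], op1 spans [1,6]
the intervals overlap in both directions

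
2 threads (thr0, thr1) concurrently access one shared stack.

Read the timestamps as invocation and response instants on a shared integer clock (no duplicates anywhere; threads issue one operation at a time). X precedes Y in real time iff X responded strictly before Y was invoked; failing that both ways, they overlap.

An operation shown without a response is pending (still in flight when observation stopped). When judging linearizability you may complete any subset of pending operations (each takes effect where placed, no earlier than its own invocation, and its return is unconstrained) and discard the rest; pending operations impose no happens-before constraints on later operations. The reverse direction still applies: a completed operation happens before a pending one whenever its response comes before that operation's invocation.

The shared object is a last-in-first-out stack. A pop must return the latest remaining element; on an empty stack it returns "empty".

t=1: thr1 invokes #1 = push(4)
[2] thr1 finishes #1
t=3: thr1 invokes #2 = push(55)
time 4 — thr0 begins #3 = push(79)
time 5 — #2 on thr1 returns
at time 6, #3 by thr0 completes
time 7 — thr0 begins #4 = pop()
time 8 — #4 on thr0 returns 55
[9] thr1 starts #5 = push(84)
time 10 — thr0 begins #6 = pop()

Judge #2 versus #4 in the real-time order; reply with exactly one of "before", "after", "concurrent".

before

#2 spans [3,5], #4 spans [7,8]
resp(#2)=5 < inv(#4)=7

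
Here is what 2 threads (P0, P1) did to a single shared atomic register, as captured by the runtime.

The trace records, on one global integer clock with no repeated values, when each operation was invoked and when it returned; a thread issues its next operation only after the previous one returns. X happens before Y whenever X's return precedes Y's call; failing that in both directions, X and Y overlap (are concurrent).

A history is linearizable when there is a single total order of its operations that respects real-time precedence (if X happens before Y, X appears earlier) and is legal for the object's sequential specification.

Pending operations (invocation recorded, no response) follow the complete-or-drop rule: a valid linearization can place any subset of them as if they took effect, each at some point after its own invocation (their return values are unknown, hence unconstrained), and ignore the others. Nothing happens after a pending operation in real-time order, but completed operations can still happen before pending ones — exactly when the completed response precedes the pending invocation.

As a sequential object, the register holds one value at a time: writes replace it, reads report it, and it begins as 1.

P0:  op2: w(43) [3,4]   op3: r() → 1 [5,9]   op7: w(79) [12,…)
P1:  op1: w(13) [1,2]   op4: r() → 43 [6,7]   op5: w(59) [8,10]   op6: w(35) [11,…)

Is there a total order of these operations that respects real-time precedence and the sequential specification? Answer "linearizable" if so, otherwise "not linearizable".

not linearizable

events 1..8 are fine; event 9 — the response of op3 at time 9 — makes the prefix non-linearizable
the 4 completed operations admit 2 real-time orders; each fails the atomic register replay
completion choices over the 1 pending operation (op5) were checked; none helps
for example op1, op2, op3, op4 (pending dropped) fails at step 3: op3 r() → 1 is not legal there
for example op1, op2, op4, op3 (pending dropped) fails at step 4: op3 r() → 1 is not legal there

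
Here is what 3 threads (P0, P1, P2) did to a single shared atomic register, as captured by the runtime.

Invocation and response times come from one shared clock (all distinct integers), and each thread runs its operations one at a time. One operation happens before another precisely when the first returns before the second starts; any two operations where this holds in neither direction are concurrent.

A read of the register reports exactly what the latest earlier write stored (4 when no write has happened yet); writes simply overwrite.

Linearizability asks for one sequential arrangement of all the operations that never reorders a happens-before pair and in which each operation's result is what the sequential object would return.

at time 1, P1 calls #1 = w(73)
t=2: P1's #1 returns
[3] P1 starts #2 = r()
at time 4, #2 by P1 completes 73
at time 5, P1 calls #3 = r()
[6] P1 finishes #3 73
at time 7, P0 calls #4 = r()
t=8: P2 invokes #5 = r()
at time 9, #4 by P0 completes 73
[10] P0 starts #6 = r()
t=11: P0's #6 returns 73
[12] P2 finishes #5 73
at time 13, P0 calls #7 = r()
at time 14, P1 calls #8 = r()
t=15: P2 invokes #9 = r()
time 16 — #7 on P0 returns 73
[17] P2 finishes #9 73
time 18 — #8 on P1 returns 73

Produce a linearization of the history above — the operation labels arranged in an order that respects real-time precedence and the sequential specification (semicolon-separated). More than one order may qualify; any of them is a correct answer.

1. #1 w(73), leaving value 73
2. #2 r() → 73, leaving value 73
3. #3 r() → 73, leaving value 73
4. #4 r() → 73, leaving value 73
5. #5 r() → 73, leaving value 73
6. #6 r() → 73, leaving value 73
7. #7 r() → 73, leaving value 73
8. #8 r() → 73, leaving value 73
9. #9 r() → 73, leaving value 73

#1; #2; #3; #4; #5; #6; #7; #8; #9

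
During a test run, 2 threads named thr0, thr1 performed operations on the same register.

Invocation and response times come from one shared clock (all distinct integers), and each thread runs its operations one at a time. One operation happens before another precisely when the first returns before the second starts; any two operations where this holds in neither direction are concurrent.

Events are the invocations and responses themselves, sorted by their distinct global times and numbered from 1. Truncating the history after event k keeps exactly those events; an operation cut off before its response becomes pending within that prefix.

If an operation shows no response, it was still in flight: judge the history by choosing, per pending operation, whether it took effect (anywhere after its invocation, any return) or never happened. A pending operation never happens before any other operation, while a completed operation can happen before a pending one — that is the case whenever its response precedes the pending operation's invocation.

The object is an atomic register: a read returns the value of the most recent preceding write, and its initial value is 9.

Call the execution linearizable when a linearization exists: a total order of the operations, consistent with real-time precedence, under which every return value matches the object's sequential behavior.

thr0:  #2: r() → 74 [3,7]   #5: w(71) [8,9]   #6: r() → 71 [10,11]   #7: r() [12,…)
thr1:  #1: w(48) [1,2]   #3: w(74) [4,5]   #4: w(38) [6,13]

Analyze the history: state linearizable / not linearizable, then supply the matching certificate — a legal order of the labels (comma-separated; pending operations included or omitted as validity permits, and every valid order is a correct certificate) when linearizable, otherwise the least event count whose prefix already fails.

after step 1 (#1 w(48)): value 48
after step 2 (#3 w(74)): value 74
after step 3 (#2 r() → 74): value 74
after step 4 (#4 w(38)): value 38
after step 5 (#5 w(71)): value 71
after step 6 (#6 r() → 71): value 71

linearizable — witness: #1, #3, #2, #4, #5, #6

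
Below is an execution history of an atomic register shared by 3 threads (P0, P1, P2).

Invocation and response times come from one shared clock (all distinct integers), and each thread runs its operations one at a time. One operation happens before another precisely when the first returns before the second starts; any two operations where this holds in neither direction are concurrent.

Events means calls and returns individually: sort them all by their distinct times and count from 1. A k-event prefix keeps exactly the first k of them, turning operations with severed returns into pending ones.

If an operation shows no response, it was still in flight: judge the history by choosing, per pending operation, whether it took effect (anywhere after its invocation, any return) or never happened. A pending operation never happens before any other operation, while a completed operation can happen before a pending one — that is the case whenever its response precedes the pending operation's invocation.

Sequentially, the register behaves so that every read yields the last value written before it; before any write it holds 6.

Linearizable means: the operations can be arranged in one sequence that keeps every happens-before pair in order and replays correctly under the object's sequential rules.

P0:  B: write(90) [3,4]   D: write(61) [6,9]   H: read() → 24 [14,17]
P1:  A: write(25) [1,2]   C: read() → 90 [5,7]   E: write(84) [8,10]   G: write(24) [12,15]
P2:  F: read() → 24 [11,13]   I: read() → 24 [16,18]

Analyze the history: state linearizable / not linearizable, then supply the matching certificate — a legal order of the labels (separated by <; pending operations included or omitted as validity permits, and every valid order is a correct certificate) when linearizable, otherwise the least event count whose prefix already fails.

after step 1 (A write(25)): value 25
after step 2 (B write(90)): value 90
after step 3 (C read() → 90): value 90
after step 4 (D write(61)): value 61
after step 5 (E write(84)): value 84
after step 6 (G write(24)): value 24
after step 7 (F read() → 24): value 24
after step 8 (H read() → 24): value 24
after step 9 (I read() → 24): value 24

linearizable — witness: A < B < C < D < E < G < F < H < I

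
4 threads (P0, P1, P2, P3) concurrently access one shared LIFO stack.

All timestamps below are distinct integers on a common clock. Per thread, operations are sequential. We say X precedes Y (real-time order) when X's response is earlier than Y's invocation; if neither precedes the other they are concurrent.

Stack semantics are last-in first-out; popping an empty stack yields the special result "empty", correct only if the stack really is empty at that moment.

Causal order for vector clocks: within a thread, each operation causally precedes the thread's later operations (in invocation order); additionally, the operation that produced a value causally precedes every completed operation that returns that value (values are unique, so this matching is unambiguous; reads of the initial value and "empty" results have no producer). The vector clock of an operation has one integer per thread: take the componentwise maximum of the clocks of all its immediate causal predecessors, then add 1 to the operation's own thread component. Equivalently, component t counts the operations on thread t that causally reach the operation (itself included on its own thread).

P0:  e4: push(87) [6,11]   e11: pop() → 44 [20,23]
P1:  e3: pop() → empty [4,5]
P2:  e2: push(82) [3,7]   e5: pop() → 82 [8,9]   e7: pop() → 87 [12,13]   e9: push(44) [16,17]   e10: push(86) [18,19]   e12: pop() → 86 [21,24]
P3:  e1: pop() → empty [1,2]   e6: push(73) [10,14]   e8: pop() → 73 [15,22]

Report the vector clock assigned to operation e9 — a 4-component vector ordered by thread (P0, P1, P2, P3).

no predecessors for e1 (invoked 1): P3 increments from zero → (0, 0, 0, 1)
no predecessors for e2 (invoked 3): P2 increments from zero → (0, 0, 1, 0)
no predecessors for e3 (invoked 4): P1 increments from zero → (0, 1, 0, 0)
no predecessors for e4 (invoked 6): P0 increments from zero → (1, 0, 0, 0)
VC(e6, invoked at 10): max of VC(e1)=(0, 0, 0, 1), then +1 on thread P3 → (0, 0, 0, 2)
VC(e5, invoked at 8): max of VC(e2)=(0, 0, 1, 0), then +1 on thread P2 → (0, 0, 2, 0)
VC(e8, invoked at 15): max of VC(e6)=(0, 0, 0, 2), then +1 on thread P3 → (0, 0, 0, 3)
VC(e7, invoked at 12): max of VC(e4)=(1, 0, 0, 0), VC(e5)=(0, 0, 2, 0), then +1 on thread P2 → (1, 0, 3, 0)
VC(e9, invoked at 16): max of VC(e7)=(1, 0, 3, 0), then +1 on thread P2 → (1, 0, 4, 0)
VC(e10, invoked at 18): max of VC(e9)=(1, 0, 4, 0), then +1 on thread P2 → (1, 0, 5, 0)
VC(e11, invoked at 20): max of VC(e4)=(1, 0, 0, 0), VC(e9)=(1, 0, 4, 0), then +1 on thread P0 → (2, 0, 4, 0)
VC(e12, invoked at 21): max of VC(e10)=(1, 0, 5, 0), then +1 on thread P2 → (1, 0, 6, 0)
target: VC(e9) = (1, 0, 4, 0)

(1, 0, 4, 0)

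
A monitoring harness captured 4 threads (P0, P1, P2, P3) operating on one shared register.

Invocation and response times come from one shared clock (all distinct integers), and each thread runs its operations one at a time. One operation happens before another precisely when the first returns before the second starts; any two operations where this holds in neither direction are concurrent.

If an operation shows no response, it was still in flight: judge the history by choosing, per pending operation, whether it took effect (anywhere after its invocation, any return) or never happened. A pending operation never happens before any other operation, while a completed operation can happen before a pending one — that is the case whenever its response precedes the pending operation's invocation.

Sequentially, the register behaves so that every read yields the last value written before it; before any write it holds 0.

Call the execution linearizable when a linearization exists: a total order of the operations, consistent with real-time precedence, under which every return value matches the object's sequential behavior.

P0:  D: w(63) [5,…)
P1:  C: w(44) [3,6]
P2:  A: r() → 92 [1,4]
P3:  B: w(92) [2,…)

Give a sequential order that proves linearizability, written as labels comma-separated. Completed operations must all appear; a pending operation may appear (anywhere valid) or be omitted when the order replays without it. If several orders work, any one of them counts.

B, A, C

step 1: B w(92) (pending, included) — value 92
step 2: A r() → 92 — value 92
step 3: C w(44) — value 44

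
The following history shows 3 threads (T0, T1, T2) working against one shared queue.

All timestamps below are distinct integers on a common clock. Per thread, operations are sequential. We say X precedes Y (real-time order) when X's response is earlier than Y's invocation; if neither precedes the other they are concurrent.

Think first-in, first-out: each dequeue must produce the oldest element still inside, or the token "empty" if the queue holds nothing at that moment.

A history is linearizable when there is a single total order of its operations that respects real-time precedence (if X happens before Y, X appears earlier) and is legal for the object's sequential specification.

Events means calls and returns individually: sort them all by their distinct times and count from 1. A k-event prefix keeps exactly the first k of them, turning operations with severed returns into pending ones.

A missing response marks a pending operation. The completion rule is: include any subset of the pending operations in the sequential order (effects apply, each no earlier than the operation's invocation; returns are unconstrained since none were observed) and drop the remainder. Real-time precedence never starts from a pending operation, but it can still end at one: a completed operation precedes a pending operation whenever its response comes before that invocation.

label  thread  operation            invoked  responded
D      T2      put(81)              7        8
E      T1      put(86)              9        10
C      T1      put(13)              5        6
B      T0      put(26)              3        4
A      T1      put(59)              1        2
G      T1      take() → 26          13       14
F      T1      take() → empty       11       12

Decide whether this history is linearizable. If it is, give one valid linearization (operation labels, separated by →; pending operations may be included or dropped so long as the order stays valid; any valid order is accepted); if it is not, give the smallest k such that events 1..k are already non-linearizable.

not linearizable — minimal violating prefix: 12 events

already the first 12 events (up to F's response at time 12) admit no linearization; the first 11 still do
a single order respects real time; the 6 completed queue operations fail replay along it
take A, B, C, D, E, F: step 6 already fails, because F take() → empty cannot occur there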